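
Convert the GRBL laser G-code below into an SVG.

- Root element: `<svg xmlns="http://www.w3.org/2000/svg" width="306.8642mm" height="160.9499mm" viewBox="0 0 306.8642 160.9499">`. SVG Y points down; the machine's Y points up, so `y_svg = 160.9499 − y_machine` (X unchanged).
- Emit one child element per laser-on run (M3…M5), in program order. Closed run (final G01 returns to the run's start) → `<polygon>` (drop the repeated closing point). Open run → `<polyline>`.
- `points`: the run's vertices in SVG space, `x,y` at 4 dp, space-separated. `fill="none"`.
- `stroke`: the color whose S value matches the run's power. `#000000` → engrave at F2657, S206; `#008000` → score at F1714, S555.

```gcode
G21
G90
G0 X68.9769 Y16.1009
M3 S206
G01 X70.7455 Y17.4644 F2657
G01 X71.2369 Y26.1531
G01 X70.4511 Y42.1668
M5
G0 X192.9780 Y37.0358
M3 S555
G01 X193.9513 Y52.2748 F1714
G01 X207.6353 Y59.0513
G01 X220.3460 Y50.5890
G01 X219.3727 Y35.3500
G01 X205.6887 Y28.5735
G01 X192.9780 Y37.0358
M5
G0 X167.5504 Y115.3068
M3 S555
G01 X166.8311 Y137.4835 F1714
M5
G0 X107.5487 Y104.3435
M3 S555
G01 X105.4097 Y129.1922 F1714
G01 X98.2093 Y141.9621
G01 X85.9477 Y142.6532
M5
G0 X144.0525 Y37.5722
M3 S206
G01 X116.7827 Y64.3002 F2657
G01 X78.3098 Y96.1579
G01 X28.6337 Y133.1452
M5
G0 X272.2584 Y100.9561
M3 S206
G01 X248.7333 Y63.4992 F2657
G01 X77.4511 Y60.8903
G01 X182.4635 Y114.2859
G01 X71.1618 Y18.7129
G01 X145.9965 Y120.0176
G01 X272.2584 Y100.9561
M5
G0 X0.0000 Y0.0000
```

<svg xmlns="http://www.w3.org/2000/svg" width="306.8642mm" height="160.9499mm" viewBox="0 0 306.8642 160.9499">
  <polyline points="68.9769,144.8490 70.7455,143.4855 71.2369,134.7968 70.4511,118.7831" fill="none" stroke="#000000"/>
  <polygon points="192.9780,123.9141 193.9513,108.6751 207.6353,101.8986 220.3460,110.3609 219.3727,125.5999 205.6887,132.3764" fill="none" stroke="#008000"/>
  <polyline points="167.5504,45.6431 166.8311,23.4664" fill="none" stroke="#008000"/>
  <polyline points="107.5487,56.6064 105.4097,31.7577 98.2093,18.9878 85.9477,18.2967" fill="none" stroke="#008000"/>
  <polyline points="144.0525,123.3777 116.7827,96.6497 78.3098,64.7920 28.6337,27.8047" fill="none" stroke="#000000"/>
  <polygon points="272.2584,59.9938 248.7333,97.4507 77.4511,100.0596 182.4635,46.6640 71.1618,142.2370 145.9965,40.9323" fill="none" stroke="#000000"/>
</svg>

Each laser-on run becomes one SVG element. Flip Y back into SVG space with y_svg = 160.9499 − y_machine.

Run 1: the run's S206 means `#000000` (engrave). The run is open, so emit a `<polyline>` with points (Y-flipped): 68.9769,144.8490 70.7455,143.4855 71.2369,134.7968 70.4511,118.7831.

Run 2: S555 ⇒ score layer `#008000`. The run returns to its start, so emit a `<polygon>` with points (Y-flipped): 192.9780,123.9141 193.9513,108.6751 207.6353,101.8986 220.3460,110.3609 219.3727,125.5999 205.6887,132.3764.

Run 3: power S555 maps to stroke `#008000` (score). The run is open, so emit a `<polyline>` with points (Y-flipped): 167.5504,45.6431 166.8311,23.4664.

Run 4: power S555 maps to stroke `#008000` (score). The run is open, so emit a `<polyline>` with points (Y-flipped): 107.5487,56.6064 105.4097,31.7577 98.2093,18.9878 85.9477,18.2967.

Run 5: S206 ⇒ engrave layer `#000000`. The run is open, so emit a `<polyline>` with points (Y-flipped): 144.0525,123.3777 116.7827,96.6497 78.3098,64.7920 28.6337,27.8047.

Run 6: the run's S206 means `#000000` (engrave). The run returns to its start, so emit a `<polygon>` with points (Y-flipped): 272.2584,59.9938 248.7333,97.4507 77.4511,100.0596 182.4635,46.6640 71.1618,142.2370 145.9965,40.9323.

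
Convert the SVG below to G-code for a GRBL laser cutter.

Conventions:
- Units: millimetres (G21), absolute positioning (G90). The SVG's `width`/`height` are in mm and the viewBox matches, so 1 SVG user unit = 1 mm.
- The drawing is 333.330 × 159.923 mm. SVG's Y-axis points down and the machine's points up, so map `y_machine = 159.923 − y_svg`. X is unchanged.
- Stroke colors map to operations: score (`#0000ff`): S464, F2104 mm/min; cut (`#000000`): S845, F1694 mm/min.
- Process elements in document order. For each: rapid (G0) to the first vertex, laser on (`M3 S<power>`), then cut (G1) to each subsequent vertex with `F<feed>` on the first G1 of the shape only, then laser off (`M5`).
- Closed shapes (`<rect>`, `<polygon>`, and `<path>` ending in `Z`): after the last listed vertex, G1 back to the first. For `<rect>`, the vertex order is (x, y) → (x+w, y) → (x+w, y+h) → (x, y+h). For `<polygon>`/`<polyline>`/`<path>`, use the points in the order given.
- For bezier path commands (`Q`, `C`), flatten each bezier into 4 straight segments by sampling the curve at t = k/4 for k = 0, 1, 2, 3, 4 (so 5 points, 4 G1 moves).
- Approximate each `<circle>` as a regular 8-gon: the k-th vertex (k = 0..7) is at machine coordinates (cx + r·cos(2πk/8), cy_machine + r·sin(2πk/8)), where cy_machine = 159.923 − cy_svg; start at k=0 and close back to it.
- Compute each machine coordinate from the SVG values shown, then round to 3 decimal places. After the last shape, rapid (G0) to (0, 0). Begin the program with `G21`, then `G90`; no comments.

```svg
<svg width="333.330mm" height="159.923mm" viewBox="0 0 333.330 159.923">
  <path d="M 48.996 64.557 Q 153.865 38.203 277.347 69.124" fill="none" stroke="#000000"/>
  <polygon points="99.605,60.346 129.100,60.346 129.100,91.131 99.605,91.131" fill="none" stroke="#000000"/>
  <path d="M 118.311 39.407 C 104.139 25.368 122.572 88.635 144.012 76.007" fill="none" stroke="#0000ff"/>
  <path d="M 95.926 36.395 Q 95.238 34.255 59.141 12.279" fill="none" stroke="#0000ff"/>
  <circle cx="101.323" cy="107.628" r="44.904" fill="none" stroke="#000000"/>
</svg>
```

1 u = 1 mm; y_m = 159.923 − y.

[1] `<path>` quadratic bezier, #000000→cut S845 F1694: (48.996,95.366) → (102.594,104.963) → (158.518,107.401) → (216.769,102.680) → (277.347,90.799)

[2] `<polygon>` rectangle, #000000→cut S845 F1694: (99.605,99.577) → (129.100,99.577) → (129.100,68.792) → (99.605,68.792) → (99.605,99.577) (closed)

[3] `<path>` cubic bezier, #0000ff→score S464 F2104: (118.311,120.516) → (113.333,118.944) → (117.807,102.745) → (128.958,86.282) → (144.012,83.916)

[4] `<path>` quadratic bezier, #0000ff→score S464 F2104: (95.926,123.528) → (93.369,125.838) → (86.386,130.627) → (74.976,137.896) → (59.141,147.644)

[5] `<circle>` circle, #000000→cut S845 F1694: (146.227,52.295) → (133.075,84.047) → (101.323,97.199) → (69.571,84.047) → (56.419,52.295) → (69.571,20.543) → (101.323,7.391) → (133.075,20.543) → (146.227,52.295) (closed)

G21
G90
G0 X48.996 Y95.366
M3 S845
G1 X102.594 Y104.963 F1694
G1 X158.518 Y107.401
G1 X216.769 Y102.680
G1 X277.347 Y90.799
M5
G0 X99.605 Y99.577
M3 S845
G1 X129.100 Y99.577 F1694
G1 X129.100 Y68.792
G1 X99.605 Y68.792
G1 X99.605 Y99.577
M5
G0 X118.311 Y120.516
M3 S464
G1 X113.333 Y118.944 F2104
G1 X117.807 Y102.745
G1 X128.958 Y86.282
G1 X144.012 Y83.916
M5
G0 X95.926 Y123.528
M3 S464
G1 X93.369 Y125.838 F2104
G1 X86.386 Y130.627
G1 X74.976 Y137.896
G1 X59.141 Y147.644
M5
G0 X146.227 Y52.295
M3 S845
G1 X133.075 Y84.047 F1694
G1 X101.323 Y97.199
G1 X69.571 Y84.047
G1 X56.419 Y52.295
G1 X69.571 Y20.543
G1 X101.323 Y7.391
G1 X133.075 Y20.543
G1 X146.227 Y52.295
M5
G0 X0.000 Y0.000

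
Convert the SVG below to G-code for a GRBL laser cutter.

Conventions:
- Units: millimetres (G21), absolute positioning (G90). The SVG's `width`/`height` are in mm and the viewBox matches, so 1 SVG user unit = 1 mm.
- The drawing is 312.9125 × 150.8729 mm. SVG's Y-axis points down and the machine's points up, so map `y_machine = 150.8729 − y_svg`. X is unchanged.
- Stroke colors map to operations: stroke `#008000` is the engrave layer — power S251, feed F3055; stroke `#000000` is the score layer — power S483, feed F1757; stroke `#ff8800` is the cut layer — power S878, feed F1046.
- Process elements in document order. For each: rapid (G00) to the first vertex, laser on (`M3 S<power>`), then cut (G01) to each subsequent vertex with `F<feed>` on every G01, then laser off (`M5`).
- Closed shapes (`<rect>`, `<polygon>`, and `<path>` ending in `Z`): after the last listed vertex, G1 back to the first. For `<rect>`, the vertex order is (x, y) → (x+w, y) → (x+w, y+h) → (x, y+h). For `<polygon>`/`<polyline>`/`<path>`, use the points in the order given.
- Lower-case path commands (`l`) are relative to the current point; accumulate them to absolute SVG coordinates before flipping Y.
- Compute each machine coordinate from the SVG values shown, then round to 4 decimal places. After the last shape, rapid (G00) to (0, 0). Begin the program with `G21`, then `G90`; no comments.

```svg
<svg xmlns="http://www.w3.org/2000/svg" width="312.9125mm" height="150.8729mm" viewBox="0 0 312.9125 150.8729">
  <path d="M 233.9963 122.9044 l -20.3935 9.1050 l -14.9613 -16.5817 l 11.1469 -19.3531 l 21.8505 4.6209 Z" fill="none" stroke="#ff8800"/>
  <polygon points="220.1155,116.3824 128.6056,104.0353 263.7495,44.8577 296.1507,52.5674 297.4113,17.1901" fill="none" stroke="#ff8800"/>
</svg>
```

1 u = 1 mm; y_m = 150.8729 − y.

[1] `<path>` regular polygon, #ff8800→cut S878 F1046: (233.9963,27.9685) → (213.6028,18.8635) → (198.6415,35.4452) → (209.7884,54.7983) → (231.6389,50.1774) → (233.9963,27.9685) (closed)

[2] `<polygon>` closed polygon, #ff8800→cut S878 F1046: (220.1155,34.4905) → (128.6056,46.8376) → (263.7495,106.0152) → (296.1507,98.3055) → (297.4113,133.6828) → (220.1155,34.4905) (closed)

G21
G90
G00 X233.9963 Y27.9685
M3 S878
G01 X213.6028 Y18.8635 F1046
G01 X198.6415 Y35.4452 F1046
G01 X209.7884 Y54.7983 F1046
G01 X231.6389 Y50.1774 F1046
G01 X233.9963 Y27.9685 F1046
M5
G00 X220.1155 Y34.4905
M3 S878
G01 X128.6056 Y46.8376 F1046
G01 X263.7495 Y106.0152 F1046
G01 X296.1507 Y98.3055 F1046
G01 X297.4113 Y133.6828 F1046
G01 X220.1155 Y34.4905 F1046
M5
G00 X0.0000 Y0.0000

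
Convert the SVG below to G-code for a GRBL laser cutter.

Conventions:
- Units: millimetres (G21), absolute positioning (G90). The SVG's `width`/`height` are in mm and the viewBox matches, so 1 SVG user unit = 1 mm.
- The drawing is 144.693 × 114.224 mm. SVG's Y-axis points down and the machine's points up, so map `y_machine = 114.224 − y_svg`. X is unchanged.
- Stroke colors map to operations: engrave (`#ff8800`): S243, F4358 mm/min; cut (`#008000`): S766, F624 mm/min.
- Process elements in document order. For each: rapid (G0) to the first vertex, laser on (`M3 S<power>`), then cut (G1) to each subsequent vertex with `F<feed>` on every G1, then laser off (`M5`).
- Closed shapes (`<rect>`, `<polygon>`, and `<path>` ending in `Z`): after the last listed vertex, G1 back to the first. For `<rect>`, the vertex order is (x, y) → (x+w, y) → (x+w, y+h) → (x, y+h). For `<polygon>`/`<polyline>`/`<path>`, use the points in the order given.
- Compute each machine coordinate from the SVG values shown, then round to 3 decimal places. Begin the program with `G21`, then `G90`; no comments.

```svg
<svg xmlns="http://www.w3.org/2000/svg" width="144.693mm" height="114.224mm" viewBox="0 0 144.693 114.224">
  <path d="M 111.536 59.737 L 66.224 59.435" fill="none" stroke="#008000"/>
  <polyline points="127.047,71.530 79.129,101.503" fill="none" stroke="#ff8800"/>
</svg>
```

G21
G90
G0 X111.536 Y54.487
M3 S766
G1 X66.224 Y54.789 F624
M5
G0 X127.047 Y42.694
M3 S243
G1 X79.129 Y12.721 F4358
M5

1 u = 1 mm; y_m = 114.224 − y.

[1] `<path>` line segment, #008000→cut S766 F624: (111.536,54.487) → (66.224,54.789)

[2] `<polyline>` line segment, #ff8800→engrave S243 F4358: (127.047,42.694) → (79.129,12.721)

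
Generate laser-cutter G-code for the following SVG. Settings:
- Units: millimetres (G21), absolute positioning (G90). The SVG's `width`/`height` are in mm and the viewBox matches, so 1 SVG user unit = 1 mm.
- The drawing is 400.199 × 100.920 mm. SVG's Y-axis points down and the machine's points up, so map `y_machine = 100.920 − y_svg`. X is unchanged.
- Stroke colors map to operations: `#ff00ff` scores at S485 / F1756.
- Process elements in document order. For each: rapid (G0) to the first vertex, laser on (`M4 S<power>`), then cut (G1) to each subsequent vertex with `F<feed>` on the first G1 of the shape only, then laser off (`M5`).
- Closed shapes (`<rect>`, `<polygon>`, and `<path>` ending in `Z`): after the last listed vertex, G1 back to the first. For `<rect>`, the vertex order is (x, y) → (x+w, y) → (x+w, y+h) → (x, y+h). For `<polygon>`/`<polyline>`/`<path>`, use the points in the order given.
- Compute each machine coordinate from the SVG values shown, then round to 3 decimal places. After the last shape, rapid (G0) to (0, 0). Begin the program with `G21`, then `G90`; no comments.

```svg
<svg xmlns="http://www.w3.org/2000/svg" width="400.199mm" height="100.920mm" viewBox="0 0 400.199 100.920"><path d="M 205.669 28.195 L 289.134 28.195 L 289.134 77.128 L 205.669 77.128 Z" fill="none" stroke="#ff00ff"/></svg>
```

G21
G90
G0 X205.669 Y72.725
M4 S485
G1 X289.134 Y72.725 F1756
G1 X289.134 Y23.792
G1 X205.669 Y23.792
G1 X205.669 Y72.725
M5
G0 X0.000 Y0.000

1 u = 1 mm; y_m = 100.920 − y.

[1] `<path>` rectangle, #ff00ff→score S485 F1756: (205.669,72.725) → (289.134,72.725) → (289.134,23.792) → (205.669,23.792) → (205.669,72.725) (closed)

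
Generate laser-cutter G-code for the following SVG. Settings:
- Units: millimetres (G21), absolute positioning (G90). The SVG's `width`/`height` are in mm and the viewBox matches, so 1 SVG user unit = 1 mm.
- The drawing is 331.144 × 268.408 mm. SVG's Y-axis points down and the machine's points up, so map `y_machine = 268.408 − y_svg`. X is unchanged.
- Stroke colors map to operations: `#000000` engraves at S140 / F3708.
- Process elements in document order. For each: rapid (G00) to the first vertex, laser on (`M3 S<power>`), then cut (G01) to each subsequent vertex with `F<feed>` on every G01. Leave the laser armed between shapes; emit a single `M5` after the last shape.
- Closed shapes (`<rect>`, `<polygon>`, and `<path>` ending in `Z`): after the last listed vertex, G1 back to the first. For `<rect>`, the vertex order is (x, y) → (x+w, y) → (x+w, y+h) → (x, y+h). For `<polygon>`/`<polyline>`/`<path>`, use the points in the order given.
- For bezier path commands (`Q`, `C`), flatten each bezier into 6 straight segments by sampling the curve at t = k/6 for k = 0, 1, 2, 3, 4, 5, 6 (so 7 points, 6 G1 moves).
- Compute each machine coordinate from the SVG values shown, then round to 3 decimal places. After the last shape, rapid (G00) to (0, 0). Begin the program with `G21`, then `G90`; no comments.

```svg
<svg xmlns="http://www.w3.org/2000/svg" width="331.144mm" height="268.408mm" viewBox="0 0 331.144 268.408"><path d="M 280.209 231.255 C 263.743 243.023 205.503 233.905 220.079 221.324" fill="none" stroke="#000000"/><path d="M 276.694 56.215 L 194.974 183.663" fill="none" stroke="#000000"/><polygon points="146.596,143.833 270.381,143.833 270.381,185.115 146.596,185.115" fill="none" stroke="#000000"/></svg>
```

Since the viewBox matches the mm dimensions, user units are millimetres directly. The only transform is the Y-flip y_m = 268.408 − y_svg.

Shape 1 is a cubic bezier drawn with `<path>`. Its stroke #000000 means engrave at S140, F3708. After flipping Y the toolpath is (280.209,37.153) → (269.025,32.929) → (254.062,31.702) → (238.503,32.988) → (225.531,36.303) → (218.328,41.163) → (220.079,47.084).

Shape 2 is a line segment drawn with `<path>`. Its stroke #000000 means engrave at S140, F3708. After flipping Y the toolpath is (276.694,212.193) → (194.974,84.745).

Shape 3 is a rectangle drawn with `<polygon>`. Its stroke #000000 means engrave at S140, F3708. After flipping Y the toolpath is (146.596,124.575) → (270.381,124.575) → (270.381,83.293) → (146.596,83.293) → (146.596,124.575), returning to the start.

G21
G90
G00 X280.209 Y37.153
M3 S140
G01 X269.025 Y32.929 F3708
G01 X254.062 Y31.702 F3708
G01 X238.503 Y32.988 F3708
G01 X225.531 Y36.303 F3708
G01 X218.328 Y41.163 F3708
G01 X220.079 Y47.084 F3708
G00 X276.694 Y212.193
M3 S140
G01 X194.974 Y84.745 F3708
G00 X146.596 Y124.575
M3 S140
G01 X270.381 Y124.575 F3708
G01 X270.381 Y83.293 F3708
G01 X146.596 Y83.293 F3708
G01 X146.596 Y124.575 F3708
M5
G00 X0.000 Y0.000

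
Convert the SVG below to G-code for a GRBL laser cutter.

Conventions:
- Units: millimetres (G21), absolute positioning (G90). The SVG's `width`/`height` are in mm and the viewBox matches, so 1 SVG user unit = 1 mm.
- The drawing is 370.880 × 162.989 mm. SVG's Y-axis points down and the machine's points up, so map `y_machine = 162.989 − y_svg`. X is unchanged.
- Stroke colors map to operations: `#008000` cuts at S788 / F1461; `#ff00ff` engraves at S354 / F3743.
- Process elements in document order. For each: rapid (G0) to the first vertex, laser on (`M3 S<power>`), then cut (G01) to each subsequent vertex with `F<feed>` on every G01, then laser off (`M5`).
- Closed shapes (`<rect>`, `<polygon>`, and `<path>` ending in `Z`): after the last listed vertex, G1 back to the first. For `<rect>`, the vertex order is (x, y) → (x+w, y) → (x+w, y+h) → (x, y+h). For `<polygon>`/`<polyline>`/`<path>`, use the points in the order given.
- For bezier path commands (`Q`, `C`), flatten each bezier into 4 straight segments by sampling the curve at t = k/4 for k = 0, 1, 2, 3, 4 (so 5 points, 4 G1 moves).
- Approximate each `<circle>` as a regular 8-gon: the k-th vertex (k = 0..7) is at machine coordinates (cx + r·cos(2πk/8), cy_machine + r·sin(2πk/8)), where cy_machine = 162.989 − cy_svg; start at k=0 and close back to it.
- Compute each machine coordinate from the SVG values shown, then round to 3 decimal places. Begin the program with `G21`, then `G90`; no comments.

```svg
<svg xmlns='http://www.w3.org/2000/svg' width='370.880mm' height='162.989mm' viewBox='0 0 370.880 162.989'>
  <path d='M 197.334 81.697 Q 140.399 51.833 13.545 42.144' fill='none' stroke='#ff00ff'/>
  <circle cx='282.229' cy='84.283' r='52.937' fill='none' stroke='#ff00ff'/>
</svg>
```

viewBox `0 0 370.880 162.989` with mm width/height → 1 unit = 1 mm. Flip: y_m = 162.989 − y_svg.

**Shape 1** — `<path>` quadratic bezier, stroke `#ff00ff` → engrave (S354, F3743). Control points (SVG): P0=(197.334,81.697), P1=(140.399,51.833), P2=(13.545,42.144); sampled at t=k/4. Machine vertices: (197.334,81.292) → (164.497,94.963) → (122.919,106.112) → (72.602,114.740) → (13.545,120.845). Open path.

**Shape 2** — `<circle>` circle, stroke `#ff00ff` → engrave (S354, F3743). Machine vertices: (335.166,78.706) → (319.661,116.138) → (282.229,131.643) → (244.797,116.138) → (229.292,78.706) → (244.797,41.274) → (282.229,25.769) → (319.661,41.274) → (335.166,78.706). Closed: final G1 returns to the first vertex.

G21
G90
G0 X197.334 Y81.292
M3 S354
G01 X164.497 Y94.963 F3743
G01 X122.919 Y106.112 F3743
G01 X72.602 Y114.740 F3743
G01 X13.545 Y120.845 F3743
M5
G0 X335.166 Y78.706
M3 S354
G01 X319.661 Y116.138 F3743
G01 X282.229 Y131.643 F3743
G01 X244.797 Y116.138 F3743
G01 X229.292 Y78.706 F3743
G01 X244.797 Y41.274 F3743
G01 X282.229 Y25.769 F3743
G01 X319.661 Y41.274 F3743
G01 X335.166 Y78.706 F3743
M5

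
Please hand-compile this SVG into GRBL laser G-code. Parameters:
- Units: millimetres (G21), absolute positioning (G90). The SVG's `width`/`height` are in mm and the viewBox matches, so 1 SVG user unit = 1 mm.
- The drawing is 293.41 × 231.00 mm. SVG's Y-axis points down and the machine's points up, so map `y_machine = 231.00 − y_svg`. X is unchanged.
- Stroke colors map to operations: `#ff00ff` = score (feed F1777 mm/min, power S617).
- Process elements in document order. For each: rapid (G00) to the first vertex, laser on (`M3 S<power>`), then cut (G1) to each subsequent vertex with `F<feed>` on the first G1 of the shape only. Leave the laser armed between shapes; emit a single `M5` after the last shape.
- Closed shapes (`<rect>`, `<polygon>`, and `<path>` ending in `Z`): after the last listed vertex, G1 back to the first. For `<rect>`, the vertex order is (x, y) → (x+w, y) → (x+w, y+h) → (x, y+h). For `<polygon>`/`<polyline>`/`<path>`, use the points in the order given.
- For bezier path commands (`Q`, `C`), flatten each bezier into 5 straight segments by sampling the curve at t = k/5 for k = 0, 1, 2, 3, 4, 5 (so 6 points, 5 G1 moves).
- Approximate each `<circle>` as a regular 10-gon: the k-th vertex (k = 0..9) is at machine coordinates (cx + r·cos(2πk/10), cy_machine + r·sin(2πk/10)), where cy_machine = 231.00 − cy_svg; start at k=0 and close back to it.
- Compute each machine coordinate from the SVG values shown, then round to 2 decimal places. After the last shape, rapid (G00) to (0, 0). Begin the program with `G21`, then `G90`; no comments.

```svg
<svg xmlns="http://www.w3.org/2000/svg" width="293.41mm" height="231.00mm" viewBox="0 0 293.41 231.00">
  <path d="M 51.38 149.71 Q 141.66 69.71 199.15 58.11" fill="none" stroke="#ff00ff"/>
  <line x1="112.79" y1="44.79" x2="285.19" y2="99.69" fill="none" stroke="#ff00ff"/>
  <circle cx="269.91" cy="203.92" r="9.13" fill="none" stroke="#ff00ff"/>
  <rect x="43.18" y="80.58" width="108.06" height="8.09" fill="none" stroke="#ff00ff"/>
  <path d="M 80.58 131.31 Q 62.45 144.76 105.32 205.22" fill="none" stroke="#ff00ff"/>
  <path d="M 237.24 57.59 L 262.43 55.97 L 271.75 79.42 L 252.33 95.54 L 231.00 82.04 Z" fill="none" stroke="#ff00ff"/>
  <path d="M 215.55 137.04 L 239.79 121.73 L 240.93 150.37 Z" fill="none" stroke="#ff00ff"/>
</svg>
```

Since the viewBox matches the mm dimensions, user units are millimetres directly. The only transform is the Y-flip y_m = 231.00 − y_svg.

Shape 1 is a quadratic bezier drawn with `<path>`. Its stroke #ff00ff means score at S617, F1777. After flipping Y the toolpath is (51.38,81.29) → (86.18,110.55) → (118.36,134.35) → (147.91,152.67) → (174.84,165.51) → (199.15,172.89).

Shape 2 is a line segment drawn with `<line>`. Its stroke #ff00ff means score at S617, F1777. After flipping Y the toolpath is (112.79,186.21) → (285.19,131.31).

Shape 3 is a circle drawn with `<circle>`. Its stroke #ff00ff means score at S617, F1777. After flipping Y the toolpath is (279.04,27.08) → (277.30,32.45) → (272.73,35.76) → (267.09,35.76) → (262.52,32.45) → (260.78,27.08) → (262.52,21.71) → (267.09,18.40) → (272.73,18.40) → (277.30,21.71) → (279.04,27.08), returning to the start.

Shape 4 is a rectangle drawn with `<rect>`. Its stroke #ff00ff means score at S617, F1777. After flipping Y the toolpath is (43.18,150.42) → (151.24,150.42) → (151.24,142.33) → (43.18,142.33) → (43.18,150.42), returning to the start.

Shape 5 is a quadratic bezier drawn with `<path>`. Its stroke #ff00ff means score at S617, F1777. After flipping Y the toolpath is (80.58,99.69) → (75.77,92.43) → (75.84,81.41) → (80.78,66.63) → (90.61,48.08) → (105.32,25.78).

Shape 6 is a regular polygon drawn with `<path>`. Its stroke #ff00ff means score at S617, F1777. After flipping Y the toolpath is (237.24,173.41) → (262.43,175.03) → (271.75,151.58) → (252.33,135.46) → (231.00,148.96) → (237.24,173.41), returning to the start.

Shape 7 is a regular polygon drawn with `<path>`. Its stroke #ff00ff means score at S617, F1777. After flipping Y the toolpath is (215.55,93.96) → (239.79,109.27) → (240.93,80.63) → (215.55,93.96), returning to the start.

G21
G90
G00 X51.38 Y81.29
M3 S617
G1 X86.18 Y110.55 F1777
G1 X118.36 Y134.35
G1 X147.91 Y152.67
G1 X174.84 Y165.51
G1 X199.15 Y172.89
G00 X112.79 Y186.21
M3 S617
G1 X285.19 Y131.31 F1777
G00 X279.04 Y27.08
M3 S617
G1 X277.30 Y32.45 F1777
G1 X272.73 Y35.76
G1 X267.09 Y35.76
G1 X262.52 Y32.45
G1 X260.78 Y27.08
G1 X262.52 Y21.71
G1 X267.09 Y18.40
G1 X272.73 Y18.40
G1 X277.30 Y21.71
G1 X279.04 Y27.08
G00 X43.18 Y150.42
M3 S617
G1 X151.24 Y150.42 F1777
G1 X151.24 Y142.33
G1 X43.18 Y142.33
G1 X43.18 Y150.42
G00 X80.58 Y99.69
M3 S617
G1 X75.77 Y92.43 F1777
G1 X75.84 Y81.41
G1 X80.78 Y66.63
G1 X90.61 Y48.08
G1 X105.32 Y25.78
G00 X237.24 Y173.41
M3 S617
G1 X262.43 Y175.03 F1777
G1 X271.75 Y151.58
G1 X252.33 Y135.46
G1 X231.00 Y148.96
G1 X237.24 Y173.41
G00 X215.55 Y93.96
M3 S617
G1 X239.79 Y109.27 F1777
G1 X240.93 Y80.63
G1 X215.55 Y93.96
M5
G00 X0.00 Y0.00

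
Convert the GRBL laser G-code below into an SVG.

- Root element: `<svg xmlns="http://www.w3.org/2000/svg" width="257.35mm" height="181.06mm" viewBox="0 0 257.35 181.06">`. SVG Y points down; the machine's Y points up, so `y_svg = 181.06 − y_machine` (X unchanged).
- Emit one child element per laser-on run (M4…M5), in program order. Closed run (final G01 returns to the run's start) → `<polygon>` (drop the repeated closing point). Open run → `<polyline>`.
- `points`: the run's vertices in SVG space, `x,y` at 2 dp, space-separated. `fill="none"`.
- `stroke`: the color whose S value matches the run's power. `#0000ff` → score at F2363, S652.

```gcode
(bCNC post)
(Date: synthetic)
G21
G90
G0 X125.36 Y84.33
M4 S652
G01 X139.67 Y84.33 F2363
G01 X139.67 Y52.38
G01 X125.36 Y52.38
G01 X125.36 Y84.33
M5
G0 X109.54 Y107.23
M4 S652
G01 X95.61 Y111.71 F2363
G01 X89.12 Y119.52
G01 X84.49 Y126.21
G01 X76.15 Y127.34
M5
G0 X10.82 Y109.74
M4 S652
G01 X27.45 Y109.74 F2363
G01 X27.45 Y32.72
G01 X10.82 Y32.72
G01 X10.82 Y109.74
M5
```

<svg xmlns="http://www.w3.org/2000/svg" width="257.35mm" height="181.06mm" viewBox="0 0 257.35 181.06">
  <polygon points="125.36,96.73 139.67,96.73 139.67,128.68 125.36,128.68" fill="none" stroke="#0000ff"/>
  <polyline points="109.54,73.83 95.61,69.35 89.12,61.54 84.49,54.85 76.15,53.72" fill="none" stroke="#0000ff"/>
  <polygon points="10.82,71.32 27.45,71.32 27.45,148.34 10.82,148.34" fill="none" stroke="#0000ff"/>
</svg>

Each laser-on run becomes one SVG element. Flip Y back into SVG space with y_svg = 181.06 − y_machine. Every run uses S652, so all elements get stroke `#0000ff` (score).

Run 1: The run returns to its start, so emit a `<polygon>` with points (Y-flipped): 125.36,96.73 139.67,96.73 139.67,128.68 125.36,128.68.

Run 2: The run is open, so emit a `<polyline>` with points (Y-flipped): 109.54,73.83 95.61,69.35 89.12,61.54 84.49,54.85 76.15,53.72.

Run 3: The run returns to its start, so emit a `<polygon>` with points (Y-flipped): 10.82,71.32 27.45,71.32 27.45,148.34 10.82,148.34.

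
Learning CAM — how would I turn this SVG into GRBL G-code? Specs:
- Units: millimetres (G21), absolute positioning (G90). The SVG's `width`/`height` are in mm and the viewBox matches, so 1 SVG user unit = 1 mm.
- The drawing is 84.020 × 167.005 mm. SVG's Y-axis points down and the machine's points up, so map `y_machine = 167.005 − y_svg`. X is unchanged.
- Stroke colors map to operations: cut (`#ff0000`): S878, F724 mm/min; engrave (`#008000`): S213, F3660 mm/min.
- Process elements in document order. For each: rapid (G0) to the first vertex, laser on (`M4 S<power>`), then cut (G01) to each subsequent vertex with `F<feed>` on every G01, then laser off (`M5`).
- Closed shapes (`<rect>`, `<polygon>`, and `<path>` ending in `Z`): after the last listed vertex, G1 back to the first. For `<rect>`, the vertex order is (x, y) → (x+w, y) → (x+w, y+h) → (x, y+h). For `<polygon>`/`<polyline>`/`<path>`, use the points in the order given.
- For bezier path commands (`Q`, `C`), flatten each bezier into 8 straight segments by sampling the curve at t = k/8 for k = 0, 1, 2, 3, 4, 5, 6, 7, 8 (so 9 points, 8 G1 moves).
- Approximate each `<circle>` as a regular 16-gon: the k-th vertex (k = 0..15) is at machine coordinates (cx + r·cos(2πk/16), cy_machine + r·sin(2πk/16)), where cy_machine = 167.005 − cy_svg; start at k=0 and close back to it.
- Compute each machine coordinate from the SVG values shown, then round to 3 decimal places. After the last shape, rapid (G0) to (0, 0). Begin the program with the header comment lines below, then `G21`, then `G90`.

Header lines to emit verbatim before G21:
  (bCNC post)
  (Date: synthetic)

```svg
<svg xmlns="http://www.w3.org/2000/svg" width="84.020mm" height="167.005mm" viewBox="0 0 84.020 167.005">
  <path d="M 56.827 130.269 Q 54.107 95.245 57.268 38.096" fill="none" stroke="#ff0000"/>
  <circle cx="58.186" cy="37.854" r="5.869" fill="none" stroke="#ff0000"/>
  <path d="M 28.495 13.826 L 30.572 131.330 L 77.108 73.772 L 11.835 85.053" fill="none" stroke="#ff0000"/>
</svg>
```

1 u = 1 mm; y_m = 167.005 − y.

[1] `<path>` quadratic bezier, #ff0000→cut S878 F724: (56.827,36.736) → (56.239,45.838) → (55.835,55.631) → (55.614,66.115) → (55.577,77.291) → (55.724,89.159) → (56.055,101.717) → (56.570,114.967) → (57.268,128.909)

[2] `<circle>` circle, #ff0000→cut S878 F724: (64.055,129.151) → (63.608,131.397) → (62.336,133.301) → (60.432,134.573) → (58.186,135.020) → (55.940,134.573) → (54.036,133.301) → (52.764,131.397) → (52.317,129.151) → (52.764,126.905) → (54.036,125.001) → (55.940,123.729) → (58.186,123.282) → (60.432,123.729) → (62.336,125.001) → (63.608,126.905) → (64.055,129.151) (closed)

[3] `<path>` open polyline, #ff0000→cut S878 F724: (28.495,153.179) → (30.572,35.675) → (77.108,93.233) → (11.835,81.952)

(bCNC post)
(Date: synthetic)
G21
G90
G0 X56.827 Y36.736
M4 S878
G01 X56.239 Y45.838 F724
G01 X55.835 Y55.631 F724
G01 X55.614 Y66.115 F724
G01 X55.577 Y77.291 F724
G01 X55.724 Y89.159 F724
G01 X56.055 Y101.717 F724
G01 X56.570 Y114.967 F724
G01 X57.268 Y128.909 F724
M5
G0 X64.055 Y129.151
M4 S878
G01 X63.608 Y131.397 F724
G01 X62.336 Y133.301 F724
G01 X60.432 Y134.573 F724
G01 X58.186 Y135.020 F724
G01 X55.940 Y134.573 F724
G01 X54.036 Y133.301 F724
G01 X52.764 Y131.397 F724
G01 X52.317 Y129.151 F724
G01 X52.764 Y126.905 F724
G01 X54.036 Y125.001 F724
G01 X55.940 Y123.729 F724
G01 X58.186 Y123.282 F724
G01 X60.432 Y123.729 F724
G01 X62.336 Y125.001 F724
G01 X63.608 Y126.905 F724
G01 X64.055 Y129.151 F724
M5
G0 X28.495 Y153.179
M4 S878
G01 X30.572 Y35.675 F724
G01 X77.108 Y93.233 F724
G01 X11.835 Y81.952 F724
M5
G0 X0.000 Y0.000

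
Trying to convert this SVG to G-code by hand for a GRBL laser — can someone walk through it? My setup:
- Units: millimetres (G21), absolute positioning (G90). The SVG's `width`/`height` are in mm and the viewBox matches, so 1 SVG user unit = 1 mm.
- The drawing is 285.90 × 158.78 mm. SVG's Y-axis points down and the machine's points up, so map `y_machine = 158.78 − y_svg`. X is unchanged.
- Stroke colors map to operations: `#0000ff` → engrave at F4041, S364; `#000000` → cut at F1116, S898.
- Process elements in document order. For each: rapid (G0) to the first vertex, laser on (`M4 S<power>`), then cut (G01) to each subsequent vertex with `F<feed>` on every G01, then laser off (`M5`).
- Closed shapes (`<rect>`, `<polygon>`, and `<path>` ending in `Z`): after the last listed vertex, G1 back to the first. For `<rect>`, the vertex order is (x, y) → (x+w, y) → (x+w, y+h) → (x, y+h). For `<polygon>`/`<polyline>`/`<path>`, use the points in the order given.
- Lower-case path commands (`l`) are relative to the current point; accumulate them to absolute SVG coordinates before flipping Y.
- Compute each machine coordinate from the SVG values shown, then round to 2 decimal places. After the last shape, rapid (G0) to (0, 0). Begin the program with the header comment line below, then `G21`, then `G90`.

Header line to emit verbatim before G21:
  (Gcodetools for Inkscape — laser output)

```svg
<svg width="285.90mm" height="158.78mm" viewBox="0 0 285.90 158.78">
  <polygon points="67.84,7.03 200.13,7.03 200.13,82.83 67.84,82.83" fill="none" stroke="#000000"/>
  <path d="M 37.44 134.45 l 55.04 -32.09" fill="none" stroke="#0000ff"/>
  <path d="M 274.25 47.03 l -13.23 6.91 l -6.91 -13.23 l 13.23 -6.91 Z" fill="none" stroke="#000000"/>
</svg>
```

(Gcodetools for Inkscape — laser output)
G21
G90
G0 X67.84 Y151.75
M4 S898
G01 X200.13 Y151.75 F1116
G01 X200.13 Y75.95 F1116
G01 X67.84 Y75.95 F1116
G01 X67.84 Y151.75 F1116
M5
G0 X37.44 Y24.33
M4 S364
G01 X92.48 Y56.42 F4041
M5
G0 X274.25 Y111.75
M4 S898
G01 X261.02 Y104.84 F1116
G01 X254.11 Y118.07 F1116
G01 X267.34 Y124.98 F1116
G01 X274.25 Y111.75 F1116
M5
G0 X0.00 Y0.00

Since the viewBox matches the mm dimensions, user units are millimetres directly. The only transform is the Y-flip y_m = 158.78 − y_svg.

Shape 1 is a rectangle drawn with `<polygon>`. Its stroke #000000 means cut at S898, F1116. After flipping Y the toolpath is (67.84,151.75) → (200.13,151.75) → (200.13,75.95) → (67.84,75.95) → (67.84,151.75), returning to the start.

Shape 2 is a line segment drawn with `<path>`. Its stroke #0000ff means engrave at S364, F4041. After flipping Y the toolpath is (37.44,24.33) → (92.48,56.42).

Shape 3 is a regular polygon drawn with `<path>`. Its stroke #000000 means cut at S898, F1116. After flipping Y the toolpath is (274.25,111.75) → (261.02,104.84) → (254.11,118.07) → (267.34,124.98) → (274.25,111.75), returning to the start.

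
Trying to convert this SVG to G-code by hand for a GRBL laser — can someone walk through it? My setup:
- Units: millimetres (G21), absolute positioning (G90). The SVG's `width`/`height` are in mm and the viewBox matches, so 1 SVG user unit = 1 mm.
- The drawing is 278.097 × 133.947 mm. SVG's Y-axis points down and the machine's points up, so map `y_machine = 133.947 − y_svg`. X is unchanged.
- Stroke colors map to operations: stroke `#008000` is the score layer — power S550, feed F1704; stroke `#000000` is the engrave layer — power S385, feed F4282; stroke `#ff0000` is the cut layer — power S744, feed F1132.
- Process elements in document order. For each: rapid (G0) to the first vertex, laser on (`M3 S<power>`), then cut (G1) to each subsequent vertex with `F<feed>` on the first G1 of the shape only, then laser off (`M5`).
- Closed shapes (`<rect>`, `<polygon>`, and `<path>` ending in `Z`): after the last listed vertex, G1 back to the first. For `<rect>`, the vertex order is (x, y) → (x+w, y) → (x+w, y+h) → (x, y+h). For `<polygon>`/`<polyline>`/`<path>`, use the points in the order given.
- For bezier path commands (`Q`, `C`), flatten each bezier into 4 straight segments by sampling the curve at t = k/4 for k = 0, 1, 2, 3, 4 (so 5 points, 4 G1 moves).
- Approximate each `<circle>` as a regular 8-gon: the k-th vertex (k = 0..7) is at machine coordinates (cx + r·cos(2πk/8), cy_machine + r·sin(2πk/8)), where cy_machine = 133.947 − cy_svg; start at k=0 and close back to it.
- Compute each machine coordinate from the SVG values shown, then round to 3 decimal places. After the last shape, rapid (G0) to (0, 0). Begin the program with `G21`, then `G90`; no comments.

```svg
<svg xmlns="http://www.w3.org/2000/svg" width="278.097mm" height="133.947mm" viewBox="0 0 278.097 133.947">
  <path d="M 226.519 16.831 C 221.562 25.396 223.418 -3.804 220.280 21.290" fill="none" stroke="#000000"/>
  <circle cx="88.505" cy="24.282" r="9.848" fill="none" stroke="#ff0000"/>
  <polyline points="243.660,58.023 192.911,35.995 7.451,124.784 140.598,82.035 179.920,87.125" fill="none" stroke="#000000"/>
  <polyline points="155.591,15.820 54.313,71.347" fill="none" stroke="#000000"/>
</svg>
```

G21
G90
G0 X226.519 Y117.116
M3 S385
G1 X223.894 Y116.335 F4282
G1 X222.717 Y121.085
G1 X221.882 Y122.736
G1 X220.280 Y112.657
M5
G0 X98.353 Y109.665
M3 S744
G1 X95.469 Y116.629 F1132
G1 X88.505 Y119.513
G1 X81.541 Y116.629
G1 X78.657 Y109.665
G1 X81.541 Y102.701
G1 X88.505 Y99.817
G1 X95.469 Y102.701
G1 X98.353 Y109.665
M5
G0 X243.660 Y75.924
M3 S385
G1 X192.911 Y97.952 F4282
G1 X7.451 Y9.163
G1 X140.598 Y51.912
G1 X179.920 Y46.822
M5
G0 X155.591 Y118.127
M3 S385
G1 X54.313 Y62.600 F4282
M5
G0 X0.000 Y0.000

1 u = 1 mm; y_m = 133.947 − y.

[1] `<path>` cubic bezier, #000000→engrave S385 F4282: (226.519,117.116) → (223.894,116.335) → (222.717,121.085) → (221.882,122.736) → (220.280,112.657)

[2] `<circle>` circle, #ff0000→cut S744 F1132: (98.353,109.665) → (95.469,116.629) → (88.505,119.513) → (81.541,116.629) → (78.657,109.665) → (81.541,102.701) → (88.505,99.817) → (95.469,102.701) → (98.353,109.665) (closed)

[3] `<polyline>` open polyline, #000000→engrave S385 F4282: (243.660,75.924) → (192.911,97.952) → (7.451,9.163) → (140.598,51.912) → (179.920,46.822)

[4] `<polyline>` line segment, #000000→engrave S385 F4282: (155.591,118.127) → (54.313,62.600)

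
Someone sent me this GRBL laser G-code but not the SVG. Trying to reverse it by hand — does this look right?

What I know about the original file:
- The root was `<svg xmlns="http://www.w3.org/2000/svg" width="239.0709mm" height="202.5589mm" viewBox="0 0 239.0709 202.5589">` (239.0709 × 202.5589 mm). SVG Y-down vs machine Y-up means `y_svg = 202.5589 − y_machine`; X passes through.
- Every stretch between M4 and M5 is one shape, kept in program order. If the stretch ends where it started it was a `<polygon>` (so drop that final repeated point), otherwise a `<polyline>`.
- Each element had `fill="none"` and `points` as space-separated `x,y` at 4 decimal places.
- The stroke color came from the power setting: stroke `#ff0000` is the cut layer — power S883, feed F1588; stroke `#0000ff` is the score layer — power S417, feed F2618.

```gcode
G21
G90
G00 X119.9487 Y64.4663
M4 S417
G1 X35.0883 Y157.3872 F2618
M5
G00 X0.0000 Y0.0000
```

y_svg = 202.5589 − y_m. Every run uses S417, so all elements get stroke `#0000ff` (score).

[1] open run; points: 119.9487,138.0926 35.0883,45.1717

<svg xmlns="http://www.w3.org/2000/svg" width="239.0709mm" height="202.5589mm" viewBox="0 0 239.0709 202.5589">
  <polyline points="119.9487,138.0926 35.0883,45.1717" fill="none" stroke="#0000ff"/>
</svg>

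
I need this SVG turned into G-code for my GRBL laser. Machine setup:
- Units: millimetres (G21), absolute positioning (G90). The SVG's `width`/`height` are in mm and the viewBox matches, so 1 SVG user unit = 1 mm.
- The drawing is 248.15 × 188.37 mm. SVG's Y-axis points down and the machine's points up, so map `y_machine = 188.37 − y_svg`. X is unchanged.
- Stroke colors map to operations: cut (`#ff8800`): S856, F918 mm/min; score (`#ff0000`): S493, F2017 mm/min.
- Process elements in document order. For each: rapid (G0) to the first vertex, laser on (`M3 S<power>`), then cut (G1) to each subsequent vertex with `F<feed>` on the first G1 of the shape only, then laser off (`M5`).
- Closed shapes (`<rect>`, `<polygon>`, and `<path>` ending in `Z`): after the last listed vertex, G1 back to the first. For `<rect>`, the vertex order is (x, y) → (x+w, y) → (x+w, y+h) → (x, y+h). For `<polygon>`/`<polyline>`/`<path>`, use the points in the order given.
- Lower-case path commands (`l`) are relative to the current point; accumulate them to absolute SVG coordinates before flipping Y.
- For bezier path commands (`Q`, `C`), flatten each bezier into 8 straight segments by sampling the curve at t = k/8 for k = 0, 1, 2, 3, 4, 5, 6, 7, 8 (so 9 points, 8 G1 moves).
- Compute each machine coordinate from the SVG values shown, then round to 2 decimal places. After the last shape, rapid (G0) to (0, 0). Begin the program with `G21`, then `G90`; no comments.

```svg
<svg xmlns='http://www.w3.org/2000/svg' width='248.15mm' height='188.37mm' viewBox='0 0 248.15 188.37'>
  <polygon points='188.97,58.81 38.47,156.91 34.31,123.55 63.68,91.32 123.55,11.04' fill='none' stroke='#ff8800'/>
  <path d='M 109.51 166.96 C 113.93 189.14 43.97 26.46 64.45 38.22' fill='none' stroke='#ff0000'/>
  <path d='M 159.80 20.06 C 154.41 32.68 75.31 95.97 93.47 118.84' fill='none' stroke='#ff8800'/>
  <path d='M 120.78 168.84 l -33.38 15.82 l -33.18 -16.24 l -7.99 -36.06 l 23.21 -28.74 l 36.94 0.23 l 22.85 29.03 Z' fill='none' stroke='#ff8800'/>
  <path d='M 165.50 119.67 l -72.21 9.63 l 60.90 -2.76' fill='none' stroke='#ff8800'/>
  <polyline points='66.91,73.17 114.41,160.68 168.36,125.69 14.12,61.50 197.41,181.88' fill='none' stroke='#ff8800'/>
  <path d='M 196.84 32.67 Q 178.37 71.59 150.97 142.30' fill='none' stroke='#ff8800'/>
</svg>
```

G21
G90
G0 X188.97 Y129.56
M3 S856
G1 X38.47 Y31.46 F918
G1 X34.31 Y64.82
G1 X63.68 Y97.05
G1 X123.55 Y177.33
G1 X188.97 Y129.56
M5
G0 X109.51 Y21.41
M3 S493
G1 X108.00 Y21.06 F2017
G1 X101.45 Y33.82
G1 X91.80 Y55.50
G1 X80.96 Y81.87
G1 X70.87 Y108.74
G1 X63.47 Y131.88
G1 X60.69 Y147.08
G1 X64.45 Y150.15
M5
G0 X159.80 Y168.31
M3 S856
G1 X154.66 Y161.38 F918
G1 X144.61 Y150.77
G1 X131.66 Y137.54
G1 X117.80 Y122.76
G1 X105.06 Y107.51
G1 X95.41 Y92.84
G1 X90.89 Y79.82
G1 X93.47 Y69.53
M5
G0 X120.78 Y19.53
M3 S856
G1 X87.40 Y3.71 F918
G1 X54.22 Y19.95
G1 X46.23 Y56.01
G1 X69.44 Y84.75
G1 X106.38 Y84.52
G1 X129.23 Y55.49
G1 X120.78 Y19.53
M5
G0 X165.50 Y68.70
M3 S856
G1 X93.29 Y59.07 F918
G1 X154.19 Y61.83
M5
G0 X66.91 Y115.20
M3 S856
G1 X114.41 Y27.69 F918
G1 X168.36 Y62.68
G1 X14.12 Y126.87
G1 X197.41 Y6.49
M5
G0 X196.84 Y155.70
M3 S856
G1 X192.08 Y145.47 F918
G1 X187.05 Y134.25
G1 X181.73 Y122.04
G1 X176.14 Y108.83
G1 X170.26 Y94.63
G1 X164.11 Y79.44
G1 X157.68 Y63.25
G1 X150.97 Y46.07
M5
G0 X0.00 Y0.00

1 u = 1 mm; y_m = 188.37 − y.

[1] `<polygon>` closed polygon, #ff8800→cut S856 F918: (188.97,129.56) → (38.47,31.46) → (34.31,64.82) → (63.68,97.05) → (123.55,177.33) → (188.97,129.56) (closed)

[2] `<path>` cubic bezier, #ff0000→score S493 F2017: (109.51,21.41) → (108.00,21.06) → (101.45,33.82) → (91.80,55.50) → (80.96,81.87) → (70.87,108.74) → (63.47,131.88) → (60.69,147.08) → (64.45,150.15)

[3] `<path>` cubic bezier, #ff8800→cut S856 F918: (159.80,168.31) → (154.66,161.38) → (144.61,150.77) → (131.66,137.54) → (117.80,122.76) → (105.06,107.51) → (95.41,92.84) → (90.89,79.82) → (93.47,69.53)

[4] `<path>` regular polygon, #ff8800→cut S856 F918: (120.78,19.53) → (87.40,3.71) → (54.22,19.95) → (46.23,56.01) → (69.44,84.75) → (106.38,84.52) → (129.23,55.49) → (120.78,19.53) (closed)

[5] `<path>` open polyline, #ff8800→cut S856 F918: (165.50,68.70) → (93.29,59.07) → (154.19,61.83)

[6] `<polyline>` open polyline, #ff8800→cut S856 F918: (66.91,115.20) → (114.41,27.69) → (168.36,62.68) → (14.12,126.87) → (197.41,6.49)

[7] `<path>` quadratic bezier, #ff8800→cut S856 F918: (196.84,155.70) → (192.08,145.47) → (187.05,134.25) → (181.73,122.04) → (176.14,108.83) → (170.26,94.63) → (164.11,79.44) → (157.68,63.25) → (150.97,46.07)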